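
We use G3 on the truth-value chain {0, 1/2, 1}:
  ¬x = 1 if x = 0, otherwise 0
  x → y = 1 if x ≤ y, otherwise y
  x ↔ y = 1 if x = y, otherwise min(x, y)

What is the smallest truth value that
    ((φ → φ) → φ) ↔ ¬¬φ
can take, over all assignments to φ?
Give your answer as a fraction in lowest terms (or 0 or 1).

Take φ = 1/2:
φ → φ = 1/2 → 1/2 = 1
(φ → φ) → φ = 1 → 1/2 = 1/2
¬φ = ¬1/2 = 0
¬¬φ = ¬0 = 1
((φ → φ) → φ) ↔ ¬¬φ = 1/2 ↔ 1 = 1/2
No assignment yields a value below 1/2, so this is the minimum.

1/2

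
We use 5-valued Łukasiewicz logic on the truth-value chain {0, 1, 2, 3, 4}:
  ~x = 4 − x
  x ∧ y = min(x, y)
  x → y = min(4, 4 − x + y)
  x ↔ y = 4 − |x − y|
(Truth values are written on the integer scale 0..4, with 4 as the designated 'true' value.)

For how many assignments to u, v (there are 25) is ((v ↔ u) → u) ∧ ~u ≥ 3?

value 4: 1 assignment (counts)
value 3: 3 assignments (counts)
value 2: 8 assignments
value 1: 7 assignments
value 0: 6 assignments
So 4 of the 25 assignments meet the threshold.

4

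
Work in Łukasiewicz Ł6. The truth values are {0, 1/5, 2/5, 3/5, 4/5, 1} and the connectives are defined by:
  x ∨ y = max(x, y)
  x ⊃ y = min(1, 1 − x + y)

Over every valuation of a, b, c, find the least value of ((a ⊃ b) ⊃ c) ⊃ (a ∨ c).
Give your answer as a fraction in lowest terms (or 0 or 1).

3/5

Take a = 2/5, b = 0, c = 2/5:
a ⊃ b = 2/5 ⊃ 0 = 3/5
(a ⊃ b) ⊃ c = 3/5 ⊃ 2/5 = 4/5
a ∨ c = 2/5 ∨ 2/5 = 2/5
((a ⊃ b) ⊃ c) ⊃ (a ∨ c) = 4/5 ⊃ 2/5 = 3/5
No assignment yields a value below 3/5, so this is the minimum.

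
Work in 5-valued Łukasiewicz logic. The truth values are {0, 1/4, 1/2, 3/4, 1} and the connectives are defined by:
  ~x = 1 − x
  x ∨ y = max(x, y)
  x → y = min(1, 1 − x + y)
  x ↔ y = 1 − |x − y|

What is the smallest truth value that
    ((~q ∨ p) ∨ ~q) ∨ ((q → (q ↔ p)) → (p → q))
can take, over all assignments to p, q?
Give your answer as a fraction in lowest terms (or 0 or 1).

3/4

Take p = 1/2, q = 1/4:
~q = ~1/4 = 3/4
~q ∨ p = 3/4 ∨ 1/2 = 3/4
~q = ~1/4 = 3/4
(~q ∨ p) ∨ ~q = 3/4 ∨ 3/4 = 3/4
q ↔ p = 1/4 ↔ 1/2 = 3/4
q → (q ↔ p) = 1/4 → 3/4 = 1
p → q = 1/2 → 1/4 = 3/4
(q → (q ↔ p)) → (p → q) = 1 → 3/4 = 3/4
((~q ∨ p) ∨ ~q) ∨ ((q → (q ↔ p)) → (p → q)) = 3/4 ∨ 3/4 = 3/4
No assignment yields a value below 3/4, so this is the minimum.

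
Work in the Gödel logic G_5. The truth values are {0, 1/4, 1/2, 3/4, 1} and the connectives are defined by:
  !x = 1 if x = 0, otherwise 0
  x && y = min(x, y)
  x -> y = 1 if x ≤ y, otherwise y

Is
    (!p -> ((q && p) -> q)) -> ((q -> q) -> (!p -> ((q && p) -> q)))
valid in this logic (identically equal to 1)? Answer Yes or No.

Yes

At p = 1/2, q = 1/2, for instance:
!p = !1/2 = 0
q && p = 1/2 && 1/2 = 1/2
(q && p) -> q = 1/2 -> 1/2 = 1
!p -> ((q && p) -> q) = 0 -> 1 = 1
q -> q = 1/2 -> 1/2 = 1
(q -> q) -> (!p -> ((q && p) -> q)) = 1 -> 1 = 1
(!p -> ((q && p) -> q)) -> ((q -> q) -> (!p -> ((q && p) -> q))) = 1 -> 1 = 1
and checking the remaining 24 assignments likewise gives ≥ 1 in every case.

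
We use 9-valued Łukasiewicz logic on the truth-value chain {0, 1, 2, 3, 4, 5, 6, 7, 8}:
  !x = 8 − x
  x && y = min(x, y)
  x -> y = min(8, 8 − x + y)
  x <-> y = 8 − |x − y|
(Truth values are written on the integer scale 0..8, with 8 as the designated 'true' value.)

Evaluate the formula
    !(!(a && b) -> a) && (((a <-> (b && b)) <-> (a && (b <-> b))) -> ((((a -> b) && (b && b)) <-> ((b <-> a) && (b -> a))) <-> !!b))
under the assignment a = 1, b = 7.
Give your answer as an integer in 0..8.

5

a && b = 1 && 7 = 1
!(a && b) = !1 = 7
!(a && b) -> a = 7 -> 1 = 2
!(!(a && b) -> a) = !2 = 6
b && b = 7 && 7 = 7
a <-> (b && b) = 1 <-> 7 = 2
b <-> b = 7 <-> 7 = 8
a && (b <-> b) = 1 && 8 = 1
(a <-> (b && b)) <-> (a && (b <-> b)) = 2 <-> 1 = 7
a -> b = 1 -> 7 = 8
b && b = 7 && 7 = 7
(a -> b) && (b && b) = 8 && 7 = 7
b <-> a = 7 <-> 1 = 2
b -> a = 7 -> 1 = 2
(b <-> a) && (b -> a) = 2 && 2 = 2
((a -> b) && (b && b)) <-> ((b <-> a) && (b -> a)) = 7 <-> 2 = 3
!b = !7 = 1
!!b = !1 = 7
(((a -> b) && (b && b)) <-> ((b <-> a) && (b -> a))) <-> !!b = 3 <-> 7 = 4
((a <-> (b && b)) <-> (a && (b <-> b))) -> ((((a -> b) && (b && b)) <-> ((b <-> a) && (b -> a))) <-> !!b) = 7 -> 4 = 5
!(!(a && b) -> a) && (((a <-> (b && b)) <-> (a && (b <-> b))) -> ((((a -> b) && (b && b)) <-> ((b <-> a) && (b -> a))) <-> !!b)) = 6 && 5 = 5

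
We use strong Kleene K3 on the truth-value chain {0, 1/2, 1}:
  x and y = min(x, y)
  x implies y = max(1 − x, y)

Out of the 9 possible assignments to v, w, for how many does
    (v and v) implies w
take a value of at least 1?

5

v = 0, w = 0 ↦ 1  ≥
v = 0, w = 1/2 ↦ 1  ≥
v = 0, w = 1 ↦ 1  ≥
v = 1/2, w = 0 ↦ 1/2  <
v = 1/2, w = 1/2 ↦ 1/2  <
v = 1/2, w = 1 ↦ 1  ≥
v = 1, w = 0 ↦ 0  <
v = 1, w = 1/2 ↦ 1/2  <
v = 1, w = 1 ↦ 1  ≥
So 5 of the 9 assignments meet the threshold.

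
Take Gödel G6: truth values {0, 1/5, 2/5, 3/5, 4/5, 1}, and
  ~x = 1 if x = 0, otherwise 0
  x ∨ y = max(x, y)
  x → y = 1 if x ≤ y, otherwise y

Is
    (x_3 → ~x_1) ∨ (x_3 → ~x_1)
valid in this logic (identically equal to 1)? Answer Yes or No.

Counterexample: take x_1 = 1/5, x_3 = 1/5.
~x_1 = ~1/5 = 0
x_3 → ~x_1 = 1/5 → 0 = 0
~x_1 = ~1/5 = 0
x_3 → ~x_1 = 1/5 → 0 = 0
(x_3 → ~x_1) ∨ (x_3 → ~x_1) = 0 ∨ 0 = 0
This gives 0 ≠ 1.

No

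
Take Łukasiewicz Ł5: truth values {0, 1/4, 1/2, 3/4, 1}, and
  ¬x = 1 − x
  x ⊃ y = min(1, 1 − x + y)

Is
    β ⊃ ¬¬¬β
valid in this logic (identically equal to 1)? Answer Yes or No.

No

Counterexample: take β = 3/4.
¬β = ¬3/4 = 1/4
¬¬β = ¬1/4 = 3/4
¬¬¬β = ¬3/4 = 1/4
β ⊃ ¬¬¬β = 3/4 ⊃ 1/4 = 1/2
This gives 1/2 ≠ 1.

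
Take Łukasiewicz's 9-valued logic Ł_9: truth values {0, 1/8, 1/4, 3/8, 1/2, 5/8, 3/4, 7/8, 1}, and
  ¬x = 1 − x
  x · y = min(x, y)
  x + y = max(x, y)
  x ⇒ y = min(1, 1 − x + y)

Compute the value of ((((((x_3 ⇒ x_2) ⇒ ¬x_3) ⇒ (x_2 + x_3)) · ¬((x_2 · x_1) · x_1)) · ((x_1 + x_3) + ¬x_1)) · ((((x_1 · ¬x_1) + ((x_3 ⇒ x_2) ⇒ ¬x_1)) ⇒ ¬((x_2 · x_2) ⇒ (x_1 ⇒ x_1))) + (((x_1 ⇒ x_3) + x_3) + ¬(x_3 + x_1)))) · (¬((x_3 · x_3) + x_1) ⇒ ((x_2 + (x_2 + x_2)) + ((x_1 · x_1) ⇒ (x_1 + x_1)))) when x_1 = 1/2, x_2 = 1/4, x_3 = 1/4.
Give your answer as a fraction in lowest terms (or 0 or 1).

x_3 ⇒ x_2 = 1/4 ⇒ 1/4 = 1
¬x_3 = ¬1/4 = 3/4
(x_3 ⇒ x_2) ⇒ ¬x_3 = 1 ⇒ 3/4 = 3/4
x_2 + x_3 = 1/4 + 1/4 = 1/4
((x_3 ⇒ x_2) ⇒ ¬x_3) ⇒ (x_2 + x_3) = 3/4 ⇒ 1/4 = 1/2
x_2 · x_1 = 1/4 · 1/2 = 1/4
(x_2 · x_1) · x_1 = 1/4 · 1/2 = 1/4
¬((x_2 · x_1) · x_1) = ¬1/4 = 3/4
(((x_3 ⇒ x_2) ⇒ ¬x_3) ⇒ (x_2 + x_3)) · ¬((x_2 · x_1) · x_1) = 1/2 · 3/4 = 1/2
x_1 + x_3 = 1/2 + 1/4 = 1/2
¬x_1 = ¬1/2 = 1/2
(x_1 + x_3) + ¬x_1 = 1/2 + 1/2 = 1/2
((((x_3 ⇒ x_2) ⇒ ¬x_3) ⇒ (x_2 + x_3)) · ¬((x_2 · x_1) · x_1)) · ((x_1 + x_3) + ¬x_1) = 1/2 · 1/2 = 1/2
¬x_1 = ¬1/2 = 1/2
x_1 · ¬x_1 = 1/2 · 1/2 = 1/2
x_3 ⇒ x_2 = 1/4 ⇒ 1/4 = 1
¬x_1 = ¬1/2 = 1/2
(x_3 ⇒ x_2) ⇒ ¬x_1 = 1 ⇒ 1/2 = 1/2
(x_1 · ¬x_1) + ((x_3 ⇒ x_2) ⇒ ¬x_1) = 1/2 + 1/2 = 1/2
x_2 · x_2 = 1/4 · 1/4 = 1/4
x_1 ⇒ x_1 = 1/2 ⇒ 1/2 = 1
(x_2 · x_2) ⇒ (x_1 ⇒ x_1) = 1/4 ⇒ 1 = 1
¬((x_2 · x_2) ⇒ (x_1 ⇒ x_1)) = ¬1 = 0
((x_1 · ¬x_1) + ((x_3 ⇒ x_2) ⇒ ¬x_1)) ⇒ ¬((x_2 · x_2) ⇒ (x_1 ⇒ x_1)) = 1/2 ⇒ 0 = 1/2
x_1 ⇒ x_3 = 1/2 ⇒ 1/4 = 3/4
(x_1 ⇒ x_3) + x_3 = 3/4 + 1/4 = 3/4
x_3 + x_1 = 1/4 + 1/2 = 1/2
¬(x_3 + x_1) = ¬1/2 = 1/2
((x_1 ⇒ x_3) + x_3) + ¬(x_3 + x_1) = 3/4 + 1/2 = 3/4
(((x_1 · ¬x_1) + ((x_3 ⇒ x_2) ⇒ ¬x_1)) ⇒ ¬((x_2 · x_2) ⇒ (x_1 ⇒ x_1))) + (((x_1 ⇒ x_3) + x_3) + ¬(x_3 + x_1)) = 1/2 + 3/4 = 3/4
(((((x_3 ⇒ x_2) ⇒ ¬x_3) ⇒ (x_2 + x_3)) · ¬((x_2 · x_1) · x_1)) · ((x_1 + x_3) + ¬x_1)) · ((((x_1 · ¬x_1) + ((x_3 ⇒ x_2) ⇒ ¬x_1)) ⇒ ¬((x_2 · x_2) ⇒ (x_1 ⇒ x_1))) + (((x_1 ⇒ x_3) + x_3) + ¬(x_3 + x_1))) = 1/2 · 3/4 = 1/2
x_3 · x_3 = 1/4 · 1/4 = 1/4
(x_3 · x_3) + x_1 = 1/4 + 1/2 = 1/2
¬((x_3 · x_3) + x_1) = ¬1/2 = 1/2
x_2 + x_2 = 1/4 + 1/4 = 1/4
x_2 + (x_2 + x_2) = 1/4 + 1/4 = 1/4
x_1 · x_1 = 1/2 · 1/2 = 1/2
x_1 + x_1 = 1/2 + 1/2 = 1/2
(x_1 · x_1) ⇒ (x_1 + x_1) = 1/2 ⇒ 1/2 = 1
(x_2 + (x_2 + x_2)) + ((x_1 · x_1) ⇒ (x_1 + x_1)) = 1/4 + 1 = 1
¬((x_3 · x_3) + x_1) ⇒ ((x_2 + (x_2 + x_2)) + ((x_1 · x_1) ⇒ (x_1 + x_1))) = 1/2 ⇒ 1 = 1
((((((x_3 ⇒ x_2) ⇒ ¬x_3) ⇒ (x_2 + x_3)) · ¬((x_2 · x_1) · x_1)) · ((x_1 + x_3) + ¬x_1)) · ((((x_1 · ¬x_1) + ((x_3 ⇒ x_2) ⇒ ¬x_1)) ⇒ ¬((x_2 · x_2) ⇒ (x_1 ⇒ x_1))) + (((x_1 ⇒ x_3) + x_3) + ¬(x_3 + x_1)))) · (¬((x_3 · x_3) + x_1) ⇒ ((x_2 + (x_2 + x_2)) + ((x_1 · x_1) ⇒ (x_1 + x_1)))) = 1/2 · 1 = 1/2

1/2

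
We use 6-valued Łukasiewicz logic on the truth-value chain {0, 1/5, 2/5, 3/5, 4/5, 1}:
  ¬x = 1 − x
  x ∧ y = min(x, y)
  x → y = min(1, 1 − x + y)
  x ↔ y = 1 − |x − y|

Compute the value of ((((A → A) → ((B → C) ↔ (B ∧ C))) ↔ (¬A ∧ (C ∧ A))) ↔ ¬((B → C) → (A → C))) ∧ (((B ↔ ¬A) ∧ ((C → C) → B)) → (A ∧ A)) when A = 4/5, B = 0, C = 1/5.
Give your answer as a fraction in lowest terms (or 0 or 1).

A → A = 4/5 → 4/5 = 1
B → C = 0 → 1/5 = 1
B ∧ C = 0 ∧ 1/5 = 0
(B → C) ↔ (B ∧ C) = 1 ↔ 0 = 0
(A → A) → ((B → C) ↔ (B ∧ C)) = 1 → 0 = 0
¬A = ¬4/5 = 1/5
C ∧ A = 1/5 ∧ 4/5 = 1/5
¬A ∧ (C ∧ A) = 1/5 ∧ 1/5 = 1/5
((A → A) → ((B → C) ↔ (B ∧ C))) ↔ (¬A ∧ (C ∧ A)) = 0 ↔ 1/5 = 4/5
B → C = 0 → 1/5 = 1
A → C = 4/5 → 1/5 = 2/5
(B → C) → (A → C) = 1 → 2/5 = 2/5
¬((B → C) → (A → C)) = ¬2/5 = 3/5
(((A → A) → ((B → C) ↔ (B ∧ C))) ↔ (¬A ∧ (C ∧ A))) ↔ ¬((B → C) → (A → C)) = 4/5 ↔ 3/5 = 4/5
¬A = ¬4/5 = 1/5
B ↔ ¬A = 0 ↔ 1/5 = 4/5
C → C = 1/5 → 1/5 = 1
(C → C) → B = 1 → 0 = 0
(B ↔ ¬A) ∧ ((C → C) → B) = 4/5 ∧ 0 = 0
A ∧ A = 4/5 ∧ 4/5 = 4/5
((B ↔ ¬A) ∧ ((C → C) → B)) → (A ∧ A) = 0 → 4/5 = 1
((((A → A) → ((B → C) ↔ (B ∧ C))) ↔ (¬A ∧ (C ∧ A))) ↔ ¬((B → C) → (A → C))) ∧ (((B ↔ ¬A) ∧ ((C → C) → B)) → (A ∧ A)) = 4/5 ∧ 1 = 4/5

4/5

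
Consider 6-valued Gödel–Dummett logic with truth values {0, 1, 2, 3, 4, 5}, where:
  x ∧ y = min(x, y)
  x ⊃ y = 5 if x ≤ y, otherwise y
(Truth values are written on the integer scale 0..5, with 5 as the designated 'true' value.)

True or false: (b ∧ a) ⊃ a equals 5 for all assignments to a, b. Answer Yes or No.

Yes

At a = 2, b = 5, for instance:
b ∧ a = 5 ∧ 2 = 2
(b ∧ a) ⊃ a = 2 ⊃ 2 = 5
and checking the remaining 35 assignments likewise gives ≥ 5 in every case.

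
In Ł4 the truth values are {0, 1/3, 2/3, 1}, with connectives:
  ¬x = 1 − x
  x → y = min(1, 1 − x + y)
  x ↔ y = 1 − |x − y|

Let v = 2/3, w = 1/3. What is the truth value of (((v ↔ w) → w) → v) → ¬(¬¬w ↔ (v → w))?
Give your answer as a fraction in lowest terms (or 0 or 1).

v ↔ w = 2/3 ↔ 1/3 = 2/3
(v ↔ w) → w = 2/3 → 1/3 = 2/3
((v ↔ w) → w) → v = 2/3 → 2/3 = 1
¬w = ¬1/3 = 2/3
¬¬w = ¬2/3 = 1/3
v → w = 2/3 → 1/3 = 2/3
¬¬w ↔ (v → w) = 1/3 ↔ 2/3 = 2/3
¬(¬¬w ↔ (v → w)) = ¬2/3 = 1/3
(((v ↔ w) → w) → v) → ¬(¬¬w ↔ (v → w)) = 1 → 1/3 = 1/3

1/3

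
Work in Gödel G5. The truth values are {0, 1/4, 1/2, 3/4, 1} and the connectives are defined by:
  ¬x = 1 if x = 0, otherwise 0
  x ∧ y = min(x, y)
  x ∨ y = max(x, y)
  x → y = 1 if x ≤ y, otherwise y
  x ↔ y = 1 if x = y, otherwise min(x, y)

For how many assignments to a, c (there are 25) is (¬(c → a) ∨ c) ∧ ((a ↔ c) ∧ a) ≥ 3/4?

value 1: 1 assignment (counts)
value 3/4: 3 assignments (counts)
value 1/2: 5 assignments
value 1/4: 7 assignments
value 0: 9 assignments
So 4 of the 25 assignments meet the threshold.

4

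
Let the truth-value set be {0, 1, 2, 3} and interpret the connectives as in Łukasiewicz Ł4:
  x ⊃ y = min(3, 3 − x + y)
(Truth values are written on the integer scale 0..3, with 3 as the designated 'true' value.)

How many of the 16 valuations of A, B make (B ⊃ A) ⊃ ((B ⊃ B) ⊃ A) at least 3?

7

A = 0, B = 0 ↦ 0  <
A = 0, B = 1 ↦ 1  <
A = 0, B = 2 ↦ 2  <
A = 0, B = 3 ↦ 3  ≥
A = 1, B = 0 ↦ 1  <
A = 1, B = 1 ↦ 1  <
A = 1, B = 2 ↦ 2  <
A = 1, B = 3 ↦ 3  ≥
A = 2, B = 0 ↦ 2  <
A = 2, B = 1 ↦ 2  <
A = 2, B = 2 ↦ 2  <
A = 2, B = 3 ↦ 3  ≥
A = 3, B = 0 ↦ 3  ≥
A = 3, B = 1 ↦ 3  ≥
A = 3, B = 2 ↦ 3  ≥
A = 3, B = 3 ↦ 3  ≥
So 7 of the 16 assignments meet the threshold.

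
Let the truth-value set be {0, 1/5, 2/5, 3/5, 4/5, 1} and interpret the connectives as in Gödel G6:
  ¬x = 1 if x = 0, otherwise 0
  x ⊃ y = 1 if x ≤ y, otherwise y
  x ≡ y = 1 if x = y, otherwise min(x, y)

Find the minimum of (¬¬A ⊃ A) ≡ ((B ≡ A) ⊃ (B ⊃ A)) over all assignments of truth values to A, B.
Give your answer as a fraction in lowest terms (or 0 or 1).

1/5

Take A = 1/5, B = 0:
¬A = ¬1/5 = 0
¬¬A = ¬0 = 1
¬¬A ⊃ A = 1 ⊃ 1/5 = 1/5
B ≡ A = 0 ≡ 1/5 = 0
B ⊃ A = 0 ⊃ 1/5 = 1
(B ≡ A) ⊃ (B ⊃ A) = 0 ⊃ 1 = 1
(¬¬A ⊃ A) ≡ ((B ≡ A) ⊃ (B ⊃ A)) = 1/5 ≡ 1 = 1/5
No assignment yields a value below 1/5, so this is the minimum.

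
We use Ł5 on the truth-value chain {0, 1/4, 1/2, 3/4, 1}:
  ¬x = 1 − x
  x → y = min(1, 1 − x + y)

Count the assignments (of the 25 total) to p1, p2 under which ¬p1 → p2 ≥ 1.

15

value 1: 15 assignments (counts)
value 3/4: 4 assignments
value 1/2: 3 assignments
value 1/4: 2 assignments
value 0: 1 assignment
So 15 of the 25 assignments meet the threshold.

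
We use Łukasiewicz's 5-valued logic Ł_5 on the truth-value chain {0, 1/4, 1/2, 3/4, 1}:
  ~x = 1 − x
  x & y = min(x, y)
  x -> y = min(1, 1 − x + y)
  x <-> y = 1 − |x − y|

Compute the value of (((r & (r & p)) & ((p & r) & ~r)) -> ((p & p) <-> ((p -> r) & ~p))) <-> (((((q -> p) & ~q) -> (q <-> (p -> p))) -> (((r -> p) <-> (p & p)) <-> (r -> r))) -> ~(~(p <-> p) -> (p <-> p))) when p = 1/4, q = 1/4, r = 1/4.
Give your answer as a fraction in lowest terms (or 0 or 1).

1/4

r & p = 1/4 & 1/4 = 1/4
r & (r & p) = 1/4 & 1/4 = 1/4
p & r = 1/4 & 1/4 = 1/4
~r = ~1/4 = 3/4
(p & r) & ~r = 1/4 & 3/4 = 1/4
(r & (r & p)) & ((p & r) & ~r) = 1/4 & 1/4 = 1/4
p & p = 1/4 & 1/4 = 1/4
p -> r = 1/4 -> 1/4 = 1
~p = ~1/4 = 3/4
(p -> r) & ~p = 1 & 3/4 = 3/4
(p & p) <-> ((p -> r) & ~p) = 1/4 <-> 3/4 = 1/2
((r & (r & p)) & ((p & r) & ~r)) -> ((p & p) <-> ((p -> r) & ~p)) = 1/4 -> 1/2 = 1
q -> p = 1/4 -> 1/4 = 1
~q = ~1/4 = 3/4
(q -> p) & ~q = 1 & 3/4 = 3/4
p -> p = 1/4 -> 1/4 = 1
q <-> (p -> p) = 1/4 <-> 1 = 1/4
((q -> p) & ~q) -> (q <-> (p -> p)) = 3/4 -> 1/4 = 1/2
r -> p = 1/4 -> 1/4 = 1
p & p = 1/4 & 1/4 = 1/4
(r -> p) <-> (p & p) = 1 <-> 1/4 = 1/4
r -> r = 1/4 -> 1/4 = 1
((r -> p) <-> (p & p)) <-> (r -> r) = 1/4 <-> 1 = 1/4
(((q -> p) & ~q) -> (q <-> (p -> p))) -> (((r -> p) <-> (p & p)) <-> (r -> r)) = 1/2 -> 1/4 = 3/4
p <-> p = 1/4 <-> 1/4 = 1
~(p <-> p) = ~1 = 0
p <-> p = 1/4 <-> 1/4 = 1
~(p <-> p) -> (p <-> p) = 0 -> 1 = 1
~(~(p <-> p) -> (p <-> p)) = ~1 = 0
((((q -> p) & ~q) -> (q <-> (p -> p))) -> (((r -> p) <-> (p & p)) <-> (r -> r))) -> ~(~(p <-> p) -> (p <-> p)) = 3/4 -> 0 = 1/4
(((r & (r & p)) & ((p & r) & ~r)) -> ((p & p) <-> ((p -> r) & ~p))) <-> (((((q -> p) & ~q) -> (q <-> (p -> p))) -> (((r -> p) <-> (p & p)) <-> (r -> r))) -> ~(~(p <-> p) -> (p <-> p))) = 1 <-> 1/4 = 1/4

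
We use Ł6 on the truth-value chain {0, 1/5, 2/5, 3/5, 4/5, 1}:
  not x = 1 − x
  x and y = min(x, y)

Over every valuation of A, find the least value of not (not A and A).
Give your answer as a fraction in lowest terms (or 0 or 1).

3/5

Take A = 2/5:
not A = not 2/5 = 3/5
not A and A = 3/5 and 2/5 = 2/5
not (not A and A) = not 2/5 = 3/5
No assignment yields a value below 3/5, so this is the minimum.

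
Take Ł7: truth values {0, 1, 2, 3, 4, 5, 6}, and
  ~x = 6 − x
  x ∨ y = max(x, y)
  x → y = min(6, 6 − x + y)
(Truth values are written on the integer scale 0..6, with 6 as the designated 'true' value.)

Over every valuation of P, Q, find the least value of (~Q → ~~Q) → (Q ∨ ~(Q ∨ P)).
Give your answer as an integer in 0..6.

3

Take P = 0, Q = 3:
~Q = ~3 = 3
~Q = ~3 = 3
~~Q = ~3 = 3
~Q → ~~Q = 3 → 3 = 6
Q ∨ P = 3 ∨ 0 = 3
~(Q ∨ P) = ~3 = 3
Q ∨ ~(Q ∨ P) = 3 ∨ 3 = 3
(~Q → ~~Q) → (Q ∨ ~(Q ∨ P)) = 6 → 3 = 3
No assignment yields a value below 3, so this is the minimum.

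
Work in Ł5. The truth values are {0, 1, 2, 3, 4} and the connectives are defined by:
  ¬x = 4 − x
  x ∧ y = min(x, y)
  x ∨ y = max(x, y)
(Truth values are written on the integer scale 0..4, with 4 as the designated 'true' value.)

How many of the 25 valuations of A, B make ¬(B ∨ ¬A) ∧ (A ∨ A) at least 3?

4

value 4: 1 assignment (counts)
value 3: 3 assignments (counts)
value 2: 5 assignments
value 1: 7 assignments
value 0: 9 assignments
So 4 of the 25 assignments meet the threshold.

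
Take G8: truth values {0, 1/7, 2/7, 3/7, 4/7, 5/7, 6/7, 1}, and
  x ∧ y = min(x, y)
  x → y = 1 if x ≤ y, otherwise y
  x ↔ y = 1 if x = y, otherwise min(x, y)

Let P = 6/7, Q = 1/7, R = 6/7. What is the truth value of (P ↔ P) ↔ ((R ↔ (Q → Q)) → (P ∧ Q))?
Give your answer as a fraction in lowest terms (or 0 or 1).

1/7

P ↔ P = 6/7 ↔ 6/7 = 1
Q → Q = 1/7 → 1/7 = 1
R ↔ (Q → Q) = 6/7 ↔ 1 = 6/7
P ∧ Q = 6/7 ∧ 1/7 = 1/7
(R ↔ (Q → Q)) → (P ∧ Q) = 6/7 → 1/7 = 1/7
(P ↔ P) ↔ ((R ↔ (Q → Q)) → (P ∧ Q)) = 1 ↔ 1/7 = 1/7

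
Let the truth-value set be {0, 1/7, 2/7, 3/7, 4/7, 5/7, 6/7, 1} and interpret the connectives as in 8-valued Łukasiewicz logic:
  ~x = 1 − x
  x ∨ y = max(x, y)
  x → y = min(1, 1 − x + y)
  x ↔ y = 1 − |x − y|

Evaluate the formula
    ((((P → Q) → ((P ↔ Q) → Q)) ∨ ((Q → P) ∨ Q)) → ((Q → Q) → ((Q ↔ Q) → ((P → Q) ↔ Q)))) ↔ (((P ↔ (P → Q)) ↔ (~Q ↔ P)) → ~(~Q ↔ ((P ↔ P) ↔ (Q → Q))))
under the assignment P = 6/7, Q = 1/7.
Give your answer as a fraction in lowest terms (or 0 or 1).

P → Q = 6/7 → 1/7 = 2/7
P ↔ Q = 6/7 ↔ 1/7 = 2/7
(P ↔ Q) → Q = 2/7 → 1/7 = 6/7
(P → Q) → ((P ↔ Q) → Q) = 2/7 → 6/7 = 1
Q → P = 1/7 → 6/7 = 1
(Q → P) ∨ Q = 1 ∨ 1/7 = 1
((P → Q) → ((P ↔ Q) → Q)) ∨ ((Q → P) ∨ Q) = 1 ∨ 1 = 1
Q → Q = 1/7 → 1/7 = 1
Q ↔ Q = 1/7 ↔ 1/7 = 1
P → Q = 6/7 → 1/7 = 2/7
(P → Q) ↔ Q = 2/7 ↔ 1/7 = 6/7
(Q ↔ Q) → ((P → Q) ↔ Q) = 1 → 6/7 = 6/7
(Q → Q) → ((Q ↔ Q) → ((P → Q) ↔ Q)) = 1 → 6/7 = 6/7
(((P → Q) → ((P ↔ Q) → Q)) ∨ ((Q → P) ∨ Q)) → ((Q → Q) → ((Q ↔ Q) → ((P → Q) ↔ Q))) = 1 → 6/7 = 6/7
P → Q = 6/7 → 1/7 = 2/7
P ↔ (P → Q) = 6/7 ↔ 2/7 = 3/7
~Q = ~1/7 = 6/7
~Q ↔ P = 6/7 ↔ 6/7 = 1
(P ↔ (P → Q)) ↔ (~Q ↔ P) = 3/7 ↔ 1 = 3/7
~Q = ~1/7 = 6/7
P ↔ P = 6/7 ↔ 6/7 = 1
Q → Q = 1/7 → 1/7 = 1
(P ↔ P) ↔ (Q → Q) = 1 ↔ 1 = 1
~Q ↔ ((P ↔ P) ↔ (Q → Q)) = 6/7 ↔ 1 = 6/7
~(~Q ↔ ((P ↔ P) ↔ (Q → Q))) = ~6/7 = 1/7
((P ↔ (P → Q)) ↔ (~Q ↔ P)) → ~(~Q ↔ ((P ↔ P) ↔ (Q → Q))) = 3/7 → 1/7 = 5/7
((((P → Q) → ((P ↔ Q) → Q)) ∨ ((Q → P) ∨ Q)) → ((Q → Q) → ((Q ↔ Q) → ((P → Q) ↔ Q)))) ↔ (((P ↔ (P → Q)) ↔ (~Q ↔ P)) → ~(~Q ↔ ((P ↔ P) ↔ (Q → Q)))) = 6/7 ↔ 5/7 = 6/7

6/7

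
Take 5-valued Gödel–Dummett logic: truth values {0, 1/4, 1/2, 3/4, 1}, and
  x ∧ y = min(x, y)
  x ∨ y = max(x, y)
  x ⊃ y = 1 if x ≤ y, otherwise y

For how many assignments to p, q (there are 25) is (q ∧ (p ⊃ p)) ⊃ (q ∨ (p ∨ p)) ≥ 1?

value 1: 25 assignments (counts)
So 25 of the 25 assignments meet the threshold.

25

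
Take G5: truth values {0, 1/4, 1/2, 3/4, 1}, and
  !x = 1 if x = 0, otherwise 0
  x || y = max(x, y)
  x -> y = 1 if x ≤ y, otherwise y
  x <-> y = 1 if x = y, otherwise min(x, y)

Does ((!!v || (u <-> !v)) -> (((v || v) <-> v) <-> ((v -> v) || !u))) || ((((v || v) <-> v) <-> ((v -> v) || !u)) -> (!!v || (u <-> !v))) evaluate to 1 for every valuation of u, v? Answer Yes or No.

Yes

At u = 1, v = 1/4, for instance:
!v = !1/4 = 0
!!v = !0 = 1
!v = !1/4 = 0
u <-> !v = 1 <-> 0 = 0
!!v || (u <-> !v) = 1 || 0 = 1
v || v = 1/4 || 1/4 = 1/4
(v || v) <-> v = 1/4 <-> 1/4 = 1
v -> v = 1/4 -> 1/4 = 1
!u = !1 = 0
(v -> v) || !u = 1 || 0 = 1
((v || v) <-> v) <-> ((v -> v) || !u) = 1 <-> 1 = 1
(!!v || (u <-> !v)) -> (((v || v) <-> v) <-> ((v -> v) || !u)) = 1 -> 1 = 1
(((v || v) <-> v) <-> ((v -> v) || !u)) -> (!!v || (u <-> !v)) = 1 -> 1 = 1
((!!v || (u <-> !v)) -> (((v || v) <-> v) <-> ((v -> v) || !u))) || ((((v || v) <-> v) <-> ((v -> v) || !u)) -> (!!v || (u <-> !v))) = 1 || 1 = 1
and checking the remaining 24 assignments likewise gives ≥ 1 in every case.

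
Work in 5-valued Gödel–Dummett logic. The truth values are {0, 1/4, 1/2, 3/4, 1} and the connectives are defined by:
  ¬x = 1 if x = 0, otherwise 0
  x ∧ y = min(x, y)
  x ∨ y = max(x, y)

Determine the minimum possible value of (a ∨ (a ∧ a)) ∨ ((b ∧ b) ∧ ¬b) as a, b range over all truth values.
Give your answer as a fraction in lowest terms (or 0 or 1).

Take a = 0, b = 0:
a ∧ a = 0 ∧ 0 = 0
a ∨ (a ∧ a) = 0 ∨ 0 = 0
b ∧ b = 0 ∧ 0 = 0
¬b = ¬0 = 1
(b ∧ b) ∧ ¬b = 0 ∧ 1 = 0
(a ∨ (a ∧ a)) ∨ ((b ∧ b) ∧ ¬b) = 0 ∨ 0 = 0
No assignment yields a value below 0, so this is the minimum.

0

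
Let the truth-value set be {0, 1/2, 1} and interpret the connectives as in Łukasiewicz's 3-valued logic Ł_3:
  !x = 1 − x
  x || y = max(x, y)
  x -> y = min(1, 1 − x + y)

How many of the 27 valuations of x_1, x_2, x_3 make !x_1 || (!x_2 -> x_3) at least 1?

21

value 1: 21 assignments (counts)
value 1/2: 5 assignments
value 0: 1 assignment
So 21 of the 27 assignments meet the threshold.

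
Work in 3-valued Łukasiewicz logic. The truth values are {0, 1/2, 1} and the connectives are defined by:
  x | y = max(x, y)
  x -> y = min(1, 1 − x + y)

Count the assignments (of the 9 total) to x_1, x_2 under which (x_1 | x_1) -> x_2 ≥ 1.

x_1 = 0, x_2 = 0 ↦ 1  ≥
x_1 = 0, x_2 = 1/2 ↦ 1  ≥
x_1 = 0, x_2 = 1 ↦ 1  ≥
x_1 = 1/2, x_2 = 0 ↦ 1/2  <
x_1 = 1/2, x_2 = 1/2 ↦ 1  ≥
x_1 = 1/2, x_2 = 1 ↦ 1  ≥
x_1 = 1, x_2 = 0 ↦ 0  <
x_1 = 1, x_2 = 1/2 ↦ 1/2  <
x_1 = 1, x_2 = 1 ↦ 1  ≥
So 6 of the 9 assignments meet the threshold.

6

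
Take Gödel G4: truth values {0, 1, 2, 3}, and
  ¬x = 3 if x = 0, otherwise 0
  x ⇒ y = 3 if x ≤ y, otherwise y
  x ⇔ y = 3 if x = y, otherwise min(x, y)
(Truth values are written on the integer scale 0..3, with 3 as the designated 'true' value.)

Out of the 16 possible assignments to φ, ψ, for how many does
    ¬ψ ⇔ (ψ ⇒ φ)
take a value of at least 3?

7

φ = 0, ψ = 0 ↦ 3  ≥
φ = 0, ψ = 1 ↦ 3  ≥
φ = 0, ψ = 2 ↦ 3  ≥
φ = 0, ψ = 3 ↦ 3  ≥
φ = 1, ψ = 0 ↦ 3  ≥
φ = 1, ψ = 1 ↦ 0  <
φ = 1, ψ = 2 ↦ 0  <
φ = 1, ψ = 3 ↦ 0  <
φ = 2, ψ = 0 ↦ 3  ≥
φ = 2, ψ = 1 ↦ 0  <
φ = 2, ψ = 2 ↦ 0  <
φ = 2, ψ = 3 ↦ 0  <
φ = 3, ψ = 0 ↦ 3  ≥
φ = 3, ψ = 1 ↦ 0  <
φ = 3, ψ = 2 ↦ 0  <
φ = 3, ψ = 3 ↦ 0  <
So 7 of the 16 assignments meet the threshold.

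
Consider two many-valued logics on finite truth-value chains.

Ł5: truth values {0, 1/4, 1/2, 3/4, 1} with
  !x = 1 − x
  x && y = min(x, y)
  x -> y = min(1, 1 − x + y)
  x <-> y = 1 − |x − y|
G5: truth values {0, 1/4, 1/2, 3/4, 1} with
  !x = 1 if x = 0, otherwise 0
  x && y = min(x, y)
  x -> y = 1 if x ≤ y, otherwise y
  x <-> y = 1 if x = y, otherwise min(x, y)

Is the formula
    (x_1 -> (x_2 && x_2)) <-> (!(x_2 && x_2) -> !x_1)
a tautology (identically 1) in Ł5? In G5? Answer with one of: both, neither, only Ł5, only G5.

In Ł5: every assignment gives 1 — tautology.
In G5: at x_1 = 1/2, x_2 = 1/4 the value is 1/4 — not a tautology.

only Ł5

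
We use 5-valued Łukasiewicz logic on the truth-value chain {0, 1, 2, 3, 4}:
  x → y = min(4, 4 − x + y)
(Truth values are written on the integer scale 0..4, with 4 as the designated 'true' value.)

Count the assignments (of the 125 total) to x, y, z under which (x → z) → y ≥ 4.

45

value 4: 45 assignments (counts)
value 3: 24 assignments
value 2: 22 assignments
value 1: 19 assignments
value 0: 15 assignments
So 45 of the 125 assignments meet the threshold.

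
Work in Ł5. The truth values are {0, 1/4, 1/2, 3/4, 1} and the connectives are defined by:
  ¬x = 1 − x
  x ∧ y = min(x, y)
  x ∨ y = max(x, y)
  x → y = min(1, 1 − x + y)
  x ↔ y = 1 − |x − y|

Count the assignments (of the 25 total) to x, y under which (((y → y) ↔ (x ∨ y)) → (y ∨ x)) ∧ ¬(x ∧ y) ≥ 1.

value 1: 9 assignments (counts)
value 3/4: 7 assignments
value 1/2: 5 assignments
value 1/4: 3 assignments
value 0: 1 assignment
So 9 of the 25 assignments meet the threshold.

9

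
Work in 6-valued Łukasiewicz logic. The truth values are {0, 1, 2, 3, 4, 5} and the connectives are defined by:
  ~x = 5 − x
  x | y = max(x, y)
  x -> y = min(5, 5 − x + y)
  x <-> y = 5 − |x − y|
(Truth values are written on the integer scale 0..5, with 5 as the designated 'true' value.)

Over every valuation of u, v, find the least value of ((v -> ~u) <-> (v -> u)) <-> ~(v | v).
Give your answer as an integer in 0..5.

Take u = 2, v = 5:
~u = ~2 = 3
v -> ~u = 5 -> 3 = 3
v -> u = 5 -> 2 = 2
(v -> ~u) <-> (v -> u) = 3 <-> 2 = 4
v | v = 5 | 5 = 5
~(v | v) = ~5 = 0
((v -> ~u) <-> (v -> u)) <-> ~(v | v) = 4 <-> 0 = 1
No assignment yields a value below 1, so this is the minimum.

1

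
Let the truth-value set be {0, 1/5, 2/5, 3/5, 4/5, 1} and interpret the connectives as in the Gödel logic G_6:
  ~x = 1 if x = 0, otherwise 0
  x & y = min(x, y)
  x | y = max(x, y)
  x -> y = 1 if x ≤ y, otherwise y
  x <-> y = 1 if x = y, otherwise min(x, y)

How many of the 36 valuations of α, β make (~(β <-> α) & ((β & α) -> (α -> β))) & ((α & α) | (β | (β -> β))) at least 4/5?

10

value 1: 10 assignments (counts)
value 0: 26 assignments
So 10 of the 36 assignments meet the threshold.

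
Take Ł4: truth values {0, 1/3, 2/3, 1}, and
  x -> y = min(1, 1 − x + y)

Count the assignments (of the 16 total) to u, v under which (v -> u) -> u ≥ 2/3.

12

u = 0, v = 0 ↦ 0  <
u = 0, v = 1/3 ↦ 1/3  <
u = 0, v = 2/3 ↦ 2/3  ≥
u = 0, v = 1 ↦ 1  ≥
u = 1/3, v = 0 ↦ 1/3  <
u = 1/3, v = 1/3 ↦ 1/3  <
u = 1/3, v = 2/3 ↦ 2/3  ≥
u = 1/3, v = 1 ↦ 1  ≥
u = 2/3, v = 0 ↦ 2/3  ≥
u = 2/3, v = 1/3 ↦ 2/3  ≥
u = 2/3, v = 2/3 ↦ 2/3  ≥
u = 2/3, v = 1 ↦ 1  ≥
u = 1, v = 0 ↦ 1  ≥
u = 1, v = 1/3 ↦ 1  ≥
u = 1, v = 2/3 ↦ 1  ≥
u = 1, v = 1 ↦ 1  ≥
So 12 of the 16 assignments meet the threshold.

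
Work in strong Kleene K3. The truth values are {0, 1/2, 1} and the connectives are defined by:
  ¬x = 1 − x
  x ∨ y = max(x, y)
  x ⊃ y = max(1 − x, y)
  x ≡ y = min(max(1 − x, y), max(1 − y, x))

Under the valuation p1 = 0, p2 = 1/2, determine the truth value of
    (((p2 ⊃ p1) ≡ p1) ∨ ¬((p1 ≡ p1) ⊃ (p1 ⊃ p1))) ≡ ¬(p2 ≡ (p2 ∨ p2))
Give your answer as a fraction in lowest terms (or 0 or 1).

p2 ⊃ p1 = 1/2 ⊃ 0 = 1/2
(p2 ⊃ p1) ≡ p1 = 1/2 ≡ 0 = 1/2
p1 ≡ p1 = 0 ≡ 0 = 1
p1 ⊃ p1 = 0 ⊃ 0 = 1
(p1 ≡ p1) ⊃ (p1 ⊃ p1) = 1 ⊃ 1 = 1
¬((p1 ≡ p1) ⊃ (p1 ⊃ p1)) = ¬1 = 0
((p2 ⊃ p1) ≡ p1) ∨ ¬((p1 ≡ p1) ⊃ (p1 ⊃ p1)) = 1/2 ∨ 0 = 1/2
p2 ∨ p2 = 1/2 ∨ 1/2 = 1/2
p2 ≡ (p2 ∨ p2) = 1/2 ≡ 1/2 = 1/2
¬(p2 ≡ (p2 ∨ p2)) = ¬1/2 = 1/2
(((p2 ⊃ p1) ≡ p1) ∨ ¬((p1 ≡ p1) ⊃ (p1 ⊃ p1))) ≡ ¬(p2 ≡ (p2 ∨ p2)) = 1/2 ≡ 1/2 = 1/2

1/2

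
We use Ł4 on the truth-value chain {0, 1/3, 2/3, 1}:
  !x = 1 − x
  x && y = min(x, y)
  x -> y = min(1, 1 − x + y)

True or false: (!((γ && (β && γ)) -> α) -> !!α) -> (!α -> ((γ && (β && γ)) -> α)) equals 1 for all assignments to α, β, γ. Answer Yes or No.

Yes

At α = 1, β = 1/3, γ = 1, for instance:
β && γ = 1/3 && 1 = 1/3
γ && (β && γ) = 1 && 1/3 = 1/3
(γ && (β && γ)) -> α = 1/3 -> 1 = 1
!((γ && (β && γ)) -> α) = !1 = 0
!α = !1 = 0
!!α = !0 = 1
!((γ && (β && γ)) -> α) -> !!α = 0 -> 1 = 1
!α -> ((γ && (β && γ)) -> α) = 0 -> 1 = 1
(!((γ && (β && γ)) -> α) -> !!α) -> (!α -> ((γ && (β && γ)) -> α)) = 1 -> 1 = 1
and checking the remaining 63 assignments likewise gives ≥ 1 in every case.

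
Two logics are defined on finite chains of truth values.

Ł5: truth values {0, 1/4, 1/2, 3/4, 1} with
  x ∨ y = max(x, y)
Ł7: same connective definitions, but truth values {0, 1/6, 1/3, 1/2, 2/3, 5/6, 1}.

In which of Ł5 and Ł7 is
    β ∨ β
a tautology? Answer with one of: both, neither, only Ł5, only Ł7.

In Ł5: at β = 0 the value is 0 — not a tautology.
In Ł7: at β = 0 the value is 0 — not a tautology.

neither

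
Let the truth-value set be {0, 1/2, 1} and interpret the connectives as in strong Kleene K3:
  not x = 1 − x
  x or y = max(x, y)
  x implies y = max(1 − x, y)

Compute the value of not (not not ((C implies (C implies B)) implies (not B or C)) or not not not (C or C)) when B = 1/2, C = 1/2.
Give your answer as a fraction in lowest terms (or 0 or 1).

C implies B = 1/2 implies 1/2 = 1/2
C implies (C implies B) = 1/2 implies 1/2 = 1/2
not B = not 1/2 = 1/2
not B or C = 1/2 or 1/2 = 1/2
(C implies (C implies B)) implies (not B or C) = 1/2 implies 1/2 = 1/2
not ((C implies (C implies B)) implies (not B or C)) = not 1/2 = 1/2
not not ((C implies (C implies B)) implies (not B or C)) = not 1/2 = 1/2
C or C = 1/2 or 1/2 = 1/2
not (C or C) = not 1/2 = 1/2
not not (C or C) = not 1/2 = 1/2
not not not (C or C) = not 1/2 = 1/2
not not ((C implies (C implies B)) implies (not B or C)) or not not not (C or C) = 1/2 or 1/2 = 1/2
not (not not ((C implies (C implies B)) implies (not B or C)) or not not not (C or C)) = not 1/2 = 1/2

1/2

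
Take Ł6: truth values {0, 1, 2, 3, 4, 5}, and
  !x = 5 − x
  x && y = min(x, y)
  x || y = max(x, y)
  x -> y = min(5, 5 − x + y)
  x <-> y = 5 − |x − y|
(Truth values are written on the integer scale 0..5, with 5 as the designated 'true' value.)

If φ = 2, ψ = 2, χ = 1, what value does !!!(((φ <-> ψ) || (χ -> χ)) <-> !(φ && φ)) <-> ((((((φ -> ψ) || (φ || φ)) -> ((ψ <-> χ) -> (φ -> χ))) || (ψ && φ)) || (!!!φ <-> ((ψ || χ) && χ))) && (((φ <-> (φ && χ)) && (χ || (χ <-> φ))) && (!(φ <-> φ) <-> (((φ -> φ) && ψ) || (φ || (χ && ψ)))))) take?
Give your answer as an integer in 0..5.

φ <-> ψ = 2 <-> 2 = 5
χ -> χ = 1 -> 1 = 5
(φ <-> ψ) || (χ -> χ) = 5 || 5 = 5
φ && φ = 2 && 2 = 2
!(φ && φ) = !2 = 3
((φ <-> ψ) || (χ -> χ)) <-> !(φ && φ) = 5 <-> 3 = 3
!(((φ <-> ψ) || (χ -> χ)) <-> !(φ && φ)) = !3 = 2
!!(((φ <-> ψ) || (χ -> χ)) <-> !(φ && φ)) = !2 = 3
!!!(((φ <-> ψ) || (χ -> χ)) <-> !(φ && φ)) = !3 = 2
φ -> ψ = 2 -> 2 = 5
φ || φ = 2 || 2 = 2
(φ -> ψ) || (φ || φ) = 5 || 2 = 5
ψ <-> χ = 2 <-> 1 = 4
φ -> χ = 2 -> 1 = 4
(ψ <-> χ) -> (φ -> χ) = 4 -> 4 = 5
((φ -> ψ) || (φ || φ)) -> ((ψ <-> χ) -> (φ -> χ)) = 5 -> 5 = 5
ψ && φ = 2 && 2 = 2
(((φ -> ψ) || (φ || φ)) -> ((ψ <-> χ) -> (φ -> χ))) || (ψ && φ) = 5 || 2 = 5
!φ = !2 = 3
!!φ = !3 = 2
!!!φ = !2 = 3
ψ || χ = 2 || 1 = 2
(ψ || χ) && χ = 2 && 1 = 1
!!!φ <-> ((ψ || χ) && χ) = 3 <-> 1 = 3
((((φ -> ψ) || (φ || φ)) -> ((ψ <-> χ) -> (φ -> χ))) || (ψ && φ)) || (!!!φ <-> ((ψ || χ) && χ)) = 5 || 3 = 5
φ && χ = 2 && 1 = 1
φ <-> (φ && χ) = 2 <-> 1 = 4
χ <-> φ = 1 <-> 2 = 4
χ || (χ <-> φ) = 1 || 4 = 4
(φ <-> (φ && χ)) && (χ || (χ <-> φ)) = 4 && 4 = 4
φ <-> φ = 2 <-> 2 = 5
!(φ <-> φ) = !5 = 0
φ -> φ = 2 -> 2 = 5
(φ -> φ) && ψ = 5 && 2 = 2
χ && ψ = 1 && 2 = 1
φ || (χ && ψ) = 2 || 1 = 2
((φ -> φ) && ψ) || (φ || (χ && ψ)) = 2 || 2 = 2
!(φ <-> φ) <-> (((φ -> φ) && ψ) || (φ || (χ && ψ))) = 0 <-> 2 = 3
((φ <-> (φ && χ)) && (χ || (χ <-> φ))) && (!(φ <-> φ) <-> (((φ -> φ) && ψ) || (φ || (χ && ψ)))) = 4 && 3 = 3
(((((φ -> ψ) || (φ || φ)) -> ((ψ <-> χ) -> (φ -> χ))) || (ψ && φ)) || (!!!φ <-> ((ψ || χ) && χ))) && (((φ <-> (φ && χ)) && (χ || (χ <-> φ))) && (!(φ <-> φ) <-> (((φ -> φ) && ψ) || (φ || (χ && ψ))))) = 5 && 3 = 3
!!!(((φ <-> ψ) || (χ -> χ)) <-> !(φ && φ)) <-> ((((((φ -> ψ) || (φ || φ)) -> ((ψ <-> χ) -> (φ -> χ))) || (ψ && φ)) || (!!!φ <-> ((ψ || χ) && χ))) && (((φ <-> (φ && χ)) && (χ || (χ <-> φ))) && (!(φ <-> φ) <-> (((φ -> φ) && ψ) || (φ || (χ && ψ)))))) = 2 <-> 3 = 4

4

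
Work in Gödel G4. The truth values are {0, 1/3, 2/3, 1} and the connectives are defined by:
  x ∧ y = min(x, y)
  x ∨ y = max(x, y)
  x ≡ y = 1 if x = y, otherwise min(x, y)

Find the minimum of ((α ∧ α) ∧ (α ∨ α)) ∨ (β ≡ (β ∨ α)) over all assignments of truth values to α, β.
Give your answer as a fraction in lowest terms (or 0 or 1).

1/3

Take α = 1/3, β = 0:
α ∧ α = 1/3 ∧ 1/3 = 1/3
α ∨ α = 1/3 ∨ 1/3 = 1/3
(α ∧ α) ∧ (α ∨ α) = 1/3 ∧ 1/3 = 1/3
β ∨ α = 0 ∨ 1/3 = 1/3
β ≡ (β ∨ α) = 0 ≡ 1/3 = 0
((α ∧ α) ∧ (α ∨ α)) ∨ (β ≡ (β ∨ α)) = 1/3 ∨ 0 = 1/3
No assignment yields a value below 1/3, so this is the minimum.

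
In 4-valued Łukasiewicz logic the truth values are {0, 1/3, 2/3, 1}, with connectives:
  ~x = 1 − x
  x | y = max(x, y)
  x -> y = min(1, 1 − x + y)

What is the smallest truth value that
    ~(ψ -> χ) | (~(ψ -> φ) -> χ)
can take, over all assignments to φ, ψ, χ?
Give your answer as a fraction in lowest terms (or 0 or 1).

Take φ = 0, ψ = 1/3, χ = 0:
ψ -> χ = 1/3 -> 0 = 2/3
~(ψ -> χ) = ~2/3 = 1/3
ψ -> φ = 1/3 -> 0 = 2/3
~(ψ -> φ) = ~2/3 = 1/3
~(ψ -> φ) -> χ = 1/3 -> 0 = 2/3
~(ψ -> χ) | (~(ψ -> φ) -> χ) = 1/3 | 2/3 = 2/3
No assignment yields a value below 2/3, so this is the minimum.

2/3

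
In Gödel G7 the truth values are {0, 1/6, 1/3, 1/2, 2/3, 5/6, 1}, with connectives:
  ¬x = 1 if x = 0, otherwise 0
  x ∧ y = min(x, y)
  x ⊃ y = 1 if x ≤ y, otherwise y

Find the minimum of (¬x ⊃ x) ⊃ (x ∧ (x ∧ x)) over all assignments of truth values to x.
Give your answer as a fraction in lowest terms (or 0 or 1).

Take x = 1/6:
¬x = ¬1/6 = 0
¬x ⊃ x = 0 ⊃ 1/6 = 1
x ∧ x = 1/6 ∧ 1/6 = 1/6
x ∧ (x ∧ x) = 1/6 ∧ 1/6 = 1/6
(¬x ⊃ x) ⊃ (x ∧ (x ∧ x)) = 1 ⊃ 1/6 = 1/6
No assignment yields a value below 1/6, so this is the minimum.

1/6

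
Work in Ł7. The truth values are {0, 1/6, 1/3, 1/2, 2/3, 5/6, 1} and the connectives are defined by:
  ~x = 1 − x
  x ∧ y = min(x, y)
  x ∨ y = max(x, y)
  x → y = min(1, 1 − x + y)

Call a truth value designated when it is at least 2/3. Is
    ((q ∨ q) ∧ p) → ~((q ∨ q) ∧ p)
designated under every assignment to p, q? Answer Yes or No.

No

Counterexample: take p = 5/6, q = 5/6.
q ∨ q = 5/6 ∨ 5/6 = 5/6
(q ∨ q) ∧ p = 5/6 ∧ 5/6 = 5/6
q ∨ q = 5/6 ∨ 5/6 = 5/6
(q ∨ q) ∧ p = 5/6 ∧ 5/6 = 5/6
~((q ∨ q) ∧ p) = ~5/6 = 1/6
((q ∨ q) ∧ p) → ~((q ∨ q) ∧ p) = 5/6 → 1/6 = 1/3
This gives 1/3, which is below 2/3.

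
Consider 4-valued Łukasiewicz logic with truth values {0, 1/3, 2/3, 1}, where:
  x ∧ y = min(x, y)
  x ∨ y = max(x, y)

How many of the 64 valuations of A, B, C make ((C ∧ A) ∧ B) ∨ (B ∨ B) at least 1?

16

value 1: 16 assignments (counts)
value 2/3: 16 assignments
value 1/3: 16 assignments
value 0: 16 assignments
So 16 of the 64 assignments meet the threshold.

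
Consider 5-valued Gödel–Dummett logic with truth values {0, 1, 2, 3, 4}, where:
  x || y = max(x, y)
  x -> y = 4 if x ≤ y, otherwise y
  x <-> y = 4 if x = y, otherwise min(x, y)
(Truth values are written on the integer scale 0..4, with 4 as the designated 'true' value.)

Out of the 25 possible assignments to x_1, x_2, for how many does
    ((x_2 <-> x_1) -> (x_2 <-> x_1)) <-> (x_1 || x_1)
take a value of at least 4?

value 4: 5 assignments (counts)
value 3: 5 assignments
value 2: 5 assignments
value 1: 5 assignments
value 0: 5 assignments
So 5 of the 25 assignments meet the threshold.

5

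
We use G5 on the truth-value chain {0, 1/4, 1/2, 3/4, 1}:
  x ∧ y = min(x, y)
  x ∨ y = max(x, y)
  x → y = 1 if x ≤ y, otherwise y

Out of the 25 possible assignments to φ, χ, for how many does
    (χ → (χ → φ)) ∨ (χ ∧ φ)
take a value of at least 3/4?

value 1: 15 assignments (counts)
value 3/4: 1 assignment (counts)
value 1/2: 2 assignments
value 1/4: 3 assignments
value 0: 4 assignments
So 16 of the 25 assignments meet the threshold.

16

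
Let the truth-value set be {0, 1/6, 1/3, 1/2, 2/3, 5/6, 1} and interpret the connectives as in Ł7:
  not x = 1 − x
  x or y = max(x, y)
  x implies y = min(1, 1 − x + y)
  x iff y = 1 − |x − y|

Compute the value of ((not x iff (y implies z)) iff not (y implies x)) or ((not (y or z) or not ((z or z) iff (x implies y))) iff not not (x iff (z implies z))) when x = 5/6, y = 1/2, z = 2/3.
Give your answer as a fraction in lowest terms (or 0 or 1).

5/6

not x = not 5/6 = 1/6
y implies z = 1/2 implies 2/3 = 1
not x iff (y implies z) = 1/6 iff 1 = 1/6
y implies x = 1/2 implies 5/6 = 1
not (y implies x) = not 1 = 0
(not x iff (y implies z)) iff not (y implies x) = 1/6 iff 0 = 5/6
y or z = 1/2 or 2/3 = 2/3
not (y or z) = not 2/3 = 1/3
z or z = 2/3 or 2/3 = 2/3
x implies y = 5/6 implies 1/2 = 2/3
(z or z) iff (x implies y) = 2/3 iff 2/3 = 1
not ((z or z) iff (x implies y)) = not 1 = 0
not (y or z) or not ((z or z) iff (x implies y)) = 1/3 or 0 = 1/3
z implies z = 2/3 implies 2/3 = 1
x iff (z implies z) = 5/6 iff 1 = 5/6
not (x iff (z implies z)) = not 5/6 = 1/6
not not (x iff (z implies z)) = not 1/6 = 5/6
(not (y or z) or not ((z or z) iff (x implies y))) iff not not (x iff (z implies z)) = 1/3 iff 5/6 = 1/2
((not x iff (y implies z)) iff not (y implies x)) or ((not (y or z) or not ((z or z) iff (x implies y))) iff not not (x iff (z implies z))) = 5/6 or 1/2 = 5/6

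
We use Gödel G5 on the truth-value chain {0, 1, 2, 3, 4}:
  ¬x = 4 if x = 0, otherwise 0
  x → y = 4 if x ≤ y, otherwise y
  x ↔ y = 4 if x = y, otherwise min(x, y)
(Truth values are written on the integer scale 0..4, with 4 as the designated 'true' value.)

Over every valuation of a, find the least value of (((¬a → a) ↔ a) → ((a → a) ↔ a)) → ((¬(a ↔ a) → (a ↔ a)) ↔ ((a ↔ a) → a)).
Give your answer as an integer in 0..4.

Take a = 1:
¬a = ¬1 = 0
¬a → a = 0 → 1 = 4
(¬a → a) ↔ a = 4 ↔ 1 = 1
a → a = 1 → 1 = 4
(a → a) ↔ a = 4 ↔ 1 = 1
((¬a → a) ↔ a) → ((a → a) ↔ a) = 1 → 1 = 4
a ↔ a = 1 ↔ 1 = 4
¬(a ↔ a) = ¬4 = 0
a ↔ a = 1 ↔ 1 = 4
¬(a ↔ a) → (a ↔ a) = 0 → 4 = 4
a ↔ a = 1 ↔ 1 = 4
(a ↔ a) → a = 4 → 1 = 1
(¬(a ↔ a) → (a ↔ a)) ↔ ((a ↔ a) → a) = 4 ↔ 1 = 1
(((¬a → a) ↔ a) → ((a → a) ↔ a)) → ((¬(a ↔ a) → (a ↔ a)) ↔ ((a ↔ a) → a)) = 4 → 1 = 1
No assignment yields a value below 1, so this is the minimum.

1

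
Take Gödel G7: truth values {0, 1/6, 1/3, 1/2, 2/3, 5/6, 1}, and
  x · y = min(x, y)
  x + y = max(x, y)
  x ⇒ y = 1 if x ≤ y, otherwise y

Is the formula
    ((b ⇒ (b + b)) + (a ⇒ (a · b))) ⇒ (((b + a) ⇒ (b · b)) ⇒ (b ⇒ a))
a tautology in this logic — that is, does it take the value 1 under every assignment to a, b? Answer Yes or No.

No

Counterexample: take a = 0, b = 1/6.
b + b = 1/6 + 1/6 = 1/6
b ⇒ (b + b) = 1/6 ⇒ 1/6 = 1
a · b = 0 · 1/6 = 0
a ⇒ (a · b) = 0 ⇒ 0 = 1
(b ⇒ (b + b)) + (a ⇒ (a · b)) = 1 + 1 = 1
b + a = 1/6 + 0 = 1/6
b · b = 1/6 · 1/6 = 1/6
(b + a) ⇒ (b · b) = 1/6 ⇒ 1/6 = 1
b ⇒ a = 1/6 ⇒ 0 = 0
((b + a) ⇒ (b · b)) ⇒ (b ⇒ a) = 1 ⇒ 0 = 0
((b ⇒ (b + b)) + (a ⇒ (a · b))) ⇒ (((b + a) ⇒ (b · b)) ⇒ (b ⇒ a)) = 1 ⇒ 0 = 0
This gives 0 ≠ 1.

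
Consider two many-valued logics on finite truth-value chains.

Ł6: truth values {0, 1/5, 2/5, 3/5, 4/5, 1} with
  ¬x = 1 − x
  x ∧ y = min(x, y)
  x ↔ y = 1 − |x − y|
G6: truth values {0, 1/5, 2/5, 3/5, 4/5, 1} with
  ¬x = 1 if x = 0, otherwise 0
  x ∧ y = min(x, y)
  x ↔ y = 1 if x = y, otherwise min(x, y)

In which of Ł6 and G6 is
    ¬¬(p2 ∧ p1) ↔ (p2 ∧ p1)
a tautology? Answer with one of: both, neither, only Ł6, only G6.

only Ł6

In Ł6: every assignment gives 1 — tautology.
In G6: at p1 = 1/5, p2 = 1/5 the value is 1/5 — not a tautology.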